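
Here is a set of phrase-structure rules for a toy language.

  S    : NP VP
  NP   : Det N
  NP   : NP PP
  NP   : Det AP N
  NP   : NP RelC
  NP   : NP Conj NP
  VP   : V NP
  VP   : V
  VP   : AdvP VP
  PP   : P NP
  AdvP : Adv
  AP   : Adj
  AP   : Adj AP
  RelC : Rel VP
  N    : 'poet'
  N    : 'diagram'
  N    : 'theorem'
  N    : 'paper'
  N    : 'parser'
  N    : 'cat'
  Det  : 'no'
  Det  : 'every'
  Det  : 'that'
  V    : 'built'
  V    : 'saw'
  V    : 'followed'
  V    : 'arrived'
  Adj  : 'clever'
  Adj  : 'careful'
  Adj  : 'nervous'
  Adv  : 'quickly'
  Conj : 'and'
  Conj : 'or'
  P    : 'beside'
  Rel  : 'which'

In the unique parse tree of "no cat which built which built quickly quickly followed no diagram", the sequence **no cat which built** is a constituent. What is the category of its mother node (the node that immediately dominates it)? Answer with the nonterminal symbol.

NP

[S [NP [NP [NP [Det no] [N cat]] [RelC [Rel which] [VP [V built]]]] [RelC [Rel which] [VP [V built]]]] [VP [AdvP [Adv quickly]] [VP [AdvP [Adv quickly]] [VP [V followed] [NP [Det no] [N diagram]]]]]]
The span 'no cat which built' is the NP node built by NP → NP RelC.
Its mother is the NP built by NP → NP RelC.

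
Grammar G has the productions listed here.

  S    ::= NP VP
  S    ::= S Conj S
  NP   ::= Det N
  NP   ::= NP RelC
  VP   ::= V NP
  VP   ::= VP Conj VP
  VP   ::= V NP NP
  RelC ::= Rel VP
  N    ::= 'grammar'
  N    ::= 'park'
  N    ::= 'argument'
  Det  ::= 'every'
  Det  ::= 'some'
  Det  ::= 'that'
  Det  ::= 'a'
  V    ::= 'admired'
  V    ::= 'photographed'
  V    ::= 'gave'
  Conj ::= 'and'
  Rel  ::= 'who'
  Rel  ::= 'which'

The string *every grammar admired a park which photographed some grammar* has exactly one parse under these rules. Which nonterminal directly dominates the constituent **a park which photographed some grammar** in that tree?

VP

S
  NP
    Det: every
    N: grammar
  VP
    V: admired
    NP
      NP
        Det: a
        N: park
      RelC
        Rel: which
        VP
          V: photographed
          NP
            Det: some
            N: grammar
The span 'a park which photographed some grammar' is the NP node built by NP → NP RelC.
Its mother is the VP built by VP → V NP.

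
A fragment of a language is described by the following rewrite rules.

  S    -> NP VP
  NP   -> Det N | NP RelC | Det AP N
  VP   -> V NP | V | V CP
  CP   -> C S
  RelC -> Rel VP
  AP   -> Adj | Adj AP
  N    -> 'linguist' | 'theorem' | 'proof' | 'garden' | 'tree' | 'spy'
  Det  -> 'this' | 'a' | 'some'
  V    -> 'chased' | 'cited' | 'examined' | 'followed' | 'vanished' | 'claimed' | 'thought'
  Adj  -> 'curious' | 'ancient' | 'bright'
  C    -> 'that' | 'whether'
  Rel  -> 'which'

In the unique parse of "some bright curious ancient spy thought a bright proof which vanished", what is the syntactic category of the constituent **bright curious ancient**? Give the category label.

AP

[S [NP [Det some] [AP [Adj bright] [AP [Adj curious] [AP [Adj ancient]]]] [N spy]] [VP [V thought] [NP [NP [Det a] [AP [Adj bright]] [N proof]] [RelC [Rel which] [VP [V vanished]]]]]]
The span 'bright curious ancient' is the AP node built by AP → Adj AP.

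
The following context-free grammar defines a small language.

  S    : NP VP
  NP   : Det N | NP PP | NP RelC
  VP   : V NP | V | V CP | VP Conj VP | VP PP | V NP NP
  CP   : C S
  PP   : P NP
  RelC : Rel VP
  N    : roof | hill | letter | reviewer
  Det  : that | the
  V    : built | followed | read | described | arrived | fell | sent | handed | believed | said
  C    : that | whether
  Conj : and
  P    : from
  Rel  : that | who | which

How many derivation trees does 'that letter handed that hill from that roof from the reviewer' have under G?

Two of the 5 distinct bracketings:
[S [NP [Det that] [N letter]] [VP [V handed] [NP [NP [Det that] [N hill]] [PP [P from] [NP [NP [Det that] [N roof]] [PP [P from] [NP [Det the] [N reviewer]]]]]]]]
[S [NP [Det that] [N letter]] [VP [V handed] [NP [NP [NP [Det that] [N hill]] [PP [P from] [NP [Det that] [N roof]]]] [PP [P from] [NP [Det the] [N reviewer]]]]]]
The trees differ in how a recursive rule is bracketed over the same span.

5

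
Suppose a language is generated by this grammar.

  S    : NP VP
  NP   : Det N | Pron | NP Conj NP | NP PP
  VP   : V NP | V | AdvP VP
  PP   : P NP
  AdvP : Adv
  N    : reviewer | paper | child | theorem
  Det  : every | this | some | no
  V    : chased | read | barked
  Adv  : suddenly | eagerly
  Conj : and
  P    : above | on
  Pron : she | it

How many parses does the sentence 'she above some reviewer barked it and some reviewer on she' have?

The two bracketings:
[S [NP [NP [Pron she]] [PP [P above] [NP [Det some] [N reviewer]]]] [VP [V barked] [NP [NP [Pron it]] [Conj and] [NP [NP [Det some] [N reviewer]] [PP [P on] [NP [Pron she]]]]]]]
[S [NP [NP [Pron she]] [PP [P above] [NP [Det some] [N reviewer]]]] [VP [V barked] [NP [NP [NP [Pron it]] [Conj and] [NP [Det some] [N reviewer]]] [PP [P on] [NP [Pron she]]]]]]
The trees differ in how a recursive rule is bracketed over the same span.

2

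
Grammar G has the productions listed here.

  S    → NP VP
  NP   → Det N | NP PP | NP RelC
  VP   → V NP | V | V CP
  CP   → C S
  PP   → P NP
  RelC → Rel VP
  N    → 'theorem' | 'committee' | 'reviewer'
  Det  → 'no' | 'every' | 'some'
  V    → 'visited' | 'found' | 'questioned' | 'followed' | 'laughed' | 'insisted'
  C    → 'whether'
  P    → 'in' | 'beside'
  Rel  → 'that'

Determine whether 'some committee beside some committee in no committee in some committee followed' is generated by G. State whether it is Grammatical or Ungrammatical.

Grammatical

[S [NP [NP [Det some] [N committee]] [PP [P beside] [NP [NP [Det some] [N committee]] [PP [P in] [NP [NP [Det no] [N committee]] [PP [P in] [NP [Det some] [N committee]]]]]]]] [VP [V followed]]]
Each bracket corresponds to one application of a listed rule, so the string is derivable from S.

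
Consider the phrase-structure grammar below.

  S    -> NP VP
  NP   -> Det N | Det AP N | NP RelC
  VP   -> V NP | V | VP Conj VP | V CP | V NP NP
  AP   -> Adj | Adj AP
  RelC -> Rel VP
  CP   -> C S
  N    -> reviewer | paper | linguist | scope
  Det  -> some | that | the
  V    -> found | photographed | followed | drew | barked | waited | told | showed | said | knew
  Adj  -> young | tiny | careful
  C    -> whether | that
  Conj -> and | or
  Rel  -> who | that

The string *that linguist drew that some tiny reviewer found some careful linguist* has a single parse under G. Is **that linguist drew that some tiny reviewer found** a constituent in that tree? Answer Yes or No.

[S [NP [Det that] [N linguist]] [VP [V drew] [CP [C that] [S [NP [Det some] [AP [Adj tiny]] [N reviewer]] [VP [V found] [NP [Det some] [AP [Adj careful]] [N linguist]]]]]]]
The smallest constituent containing 'that linguist drew that some tiny reviewer found' is the S spanning 'that linguist drew that some tiny reviewer found some careful linguist'; no single node in the tree dominates exactly the given words.

No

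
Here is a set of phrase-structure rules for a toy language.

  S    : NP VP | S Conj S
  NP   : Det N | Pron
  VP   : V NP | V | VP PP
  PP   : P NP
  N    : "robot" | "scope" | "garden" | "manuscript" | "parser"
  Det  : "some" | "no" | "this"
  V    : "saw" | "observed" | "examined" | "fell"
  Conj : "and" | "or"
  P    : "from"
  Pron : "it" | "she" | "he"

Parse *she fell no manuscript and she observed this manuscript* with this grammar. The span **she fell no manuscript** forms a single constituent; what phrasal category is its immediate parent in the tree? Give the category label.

[S [S [NP [Pron she]] [VP [V fell] [NP [Det no] [N manuscript]]]] [Conj and] [S [NP [Pron she]] [VP [V observed] [NP [Det this] [N manuscript]]]]]
The span 'she fell no manuscript' is the S node built by S → NP VP.
Its mother is the S built by S → S Conj S.

S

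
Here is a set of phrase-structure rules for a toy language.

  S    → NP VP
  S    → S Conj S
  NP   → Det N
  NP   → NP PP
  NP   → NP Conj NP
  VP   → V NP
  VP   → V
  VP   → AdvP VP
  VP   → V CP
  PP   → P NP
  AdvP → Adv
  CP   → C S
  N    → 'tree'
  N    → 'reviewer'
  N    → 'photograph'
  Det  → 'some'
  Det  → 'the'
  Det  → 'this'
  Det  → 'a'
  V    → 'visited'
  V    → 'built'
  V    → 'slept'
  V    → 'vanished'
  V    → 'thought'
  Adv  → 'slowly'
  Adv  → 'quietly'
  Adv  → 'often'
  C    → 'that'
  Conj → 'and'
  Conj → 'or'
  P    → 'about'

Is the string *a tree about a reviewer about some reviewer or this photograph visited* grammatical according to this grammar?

S
  NP
    NP
      Det: a
      N: tree
    PP
      P: about
      NP
        NP
          Det: a
          N: reviewer
        PP
          P: about
          NP
            NP
              Det: some
              N: reviewer
            Conj: or
            NP
              Det: this
              N: photograph
  VP
    V: visited
Every word is introduced by a lexical rule and the phrasal rules combine the resulting categories into a single S.

Grammatical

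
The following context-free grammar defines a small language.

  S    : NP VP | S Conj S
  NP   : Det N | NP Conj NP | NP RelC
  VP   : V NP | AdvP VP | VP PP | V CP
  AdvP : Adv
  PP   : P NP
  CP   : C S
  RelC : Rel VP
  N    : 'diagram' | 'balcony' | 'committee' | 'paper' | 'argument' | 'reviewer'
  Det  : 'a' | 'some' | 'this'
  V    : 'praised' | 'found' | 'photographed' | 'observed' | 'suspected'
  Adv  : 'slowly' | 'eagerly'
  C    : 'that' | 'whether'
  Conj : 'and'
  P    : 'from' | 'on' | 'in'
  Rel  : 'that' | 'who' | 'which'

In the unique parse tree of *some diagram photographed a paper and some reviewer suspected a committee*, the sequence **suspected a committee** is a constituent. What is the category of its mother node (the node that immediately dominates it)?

S

S
  S
    NP
      Det: some
      N: diagram
    VP
      V: photographed
      NP
        Det: a
        N: paper
  Conj: and
  S
    NP
      Det: some
      N: reviewer
    VP
      V: suspected
      NP
        Det: a
        N: committee
The span 'suspected a committee' is the VP node built by VP → V NP.
Its mother is the S built by S → NP VP.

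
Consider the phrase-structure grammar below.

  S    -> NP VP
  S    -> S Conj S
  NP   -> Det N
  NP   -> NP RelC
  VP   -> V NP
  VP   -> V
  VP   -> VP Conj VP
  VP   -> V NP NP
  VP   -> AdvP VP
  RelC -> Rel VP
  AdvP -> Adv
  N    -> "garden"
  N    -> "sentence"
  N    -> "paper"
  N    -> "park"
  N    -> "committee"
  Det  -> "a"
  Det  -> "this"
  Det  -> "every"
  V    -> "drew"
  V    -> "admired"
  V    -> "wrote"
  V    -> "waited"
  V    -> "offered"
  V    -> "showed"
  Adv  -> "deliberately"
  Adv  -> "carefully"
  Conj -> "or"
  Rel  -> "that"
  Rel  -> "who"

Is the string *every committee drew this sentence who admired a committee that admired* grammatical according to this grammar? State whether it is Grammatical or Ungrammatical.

Grammatical

S
  NP
    Det: every
    N: committee
  VP
    V: drew
    NP
      NP
        Det: this
        N: sentence
      RelC
        Rel: who
        VP
          V: admired
          NP
            NP
              Det: a
              N: committee
            RelC
              Rel: that
              VP
                V: admired
Each bracket corresponds to one application of a listed rule, so the string is derivable from S.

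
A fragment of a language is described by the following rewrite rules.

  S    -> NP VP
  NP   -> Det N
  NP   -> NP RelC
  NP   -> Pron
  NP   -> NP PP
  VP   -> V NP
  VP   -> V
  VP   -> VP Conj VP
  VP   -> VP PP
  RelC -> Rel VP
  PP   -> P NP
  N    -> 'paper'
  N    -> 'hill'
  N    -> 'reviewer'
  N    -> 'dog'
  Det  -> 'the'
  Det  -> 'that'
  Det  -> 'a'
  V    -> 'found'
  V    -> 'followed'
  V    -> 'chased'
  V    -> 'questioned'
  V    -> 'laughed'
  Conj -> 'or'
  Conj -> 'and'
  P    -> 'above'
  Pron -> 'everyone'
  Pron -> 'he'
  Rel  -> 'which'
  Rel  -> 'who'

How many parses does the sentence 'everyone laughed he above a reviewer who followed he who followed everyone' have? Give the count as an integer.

7

Two of the 7 distinct bracketings:
[S [NP [Pron everyone]] [VP [V laughed] [NP [NP [NP [Pron he]] [PP [P above] [NP [Det a] [N reviewer]]]] [RelC [Rel who] [VP [V followed] [NP [NP [Pron he]] [RelC [Rel who] [VP [V followed] [NP [Pron everyone]]]]]]]]]]
[S [NP [Pron everyone]] [VP [V laughed] [NP [NP [NP [NP [Pron he]] [PP [P above] [NP [Det a] [N reviewer]]]] [RelC [Rel who] [VP [V followed] [NP [Pron he]]]]] [RelC [Rel who] [VP [V followed] [NP [Pron everyone]]]]]]]
The trees differ in how a recursive rule is bracketed over the same span.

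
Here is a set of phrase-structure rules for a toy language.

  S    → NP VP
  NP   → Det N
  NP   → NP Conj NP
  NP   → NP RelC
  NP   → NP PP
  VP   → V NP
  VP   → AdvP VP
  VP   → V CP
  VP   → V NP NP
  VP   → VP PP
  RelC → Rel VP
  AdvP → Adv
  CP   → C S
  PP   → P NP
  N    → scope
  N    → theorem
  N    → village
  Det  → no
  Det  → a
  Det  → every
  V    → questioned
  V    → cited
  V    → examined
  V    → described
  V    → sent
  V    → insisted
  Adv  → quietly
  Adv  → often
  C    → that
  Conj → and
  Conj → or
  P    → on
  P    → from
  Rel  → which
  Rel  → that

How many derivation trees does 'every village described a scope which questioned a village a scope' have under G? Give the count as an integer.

The two bracketings:
[S [NP [Det every] [N village]] [VP [V described] [NP [NP [Det a] [N scope]] [RelC [Rel which] [VP [V questioned] [NP [Det a] [N village]] [NP [Det a] [N scope]]]]]]]
[S [NP [Det every] [N village]] [VP [V described] [NP [NP [Det a] [N scope]] [RelC [Rel which] [VP [V questioned] [NP [Det a] [N village]]]]] [NP [Det a] [N scope]]]]
The trees differ in how a recursive rule is bracketed over the same span.

2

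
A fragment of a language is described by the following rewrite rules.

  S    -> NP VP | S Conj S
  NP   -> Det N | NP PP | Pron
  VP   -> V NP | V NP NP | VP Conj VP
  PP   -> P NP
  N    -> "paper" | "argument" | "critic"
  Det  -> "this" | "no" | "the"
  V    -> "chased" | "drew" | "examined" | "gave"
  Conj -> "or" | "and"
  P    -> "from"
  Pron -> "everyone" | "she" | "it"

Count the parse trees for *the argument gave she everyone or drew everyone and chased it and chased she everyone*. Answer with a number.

5

Two of the 5 distinct bracketings:
[S [NP [Det the] [N argument]] [VP [VP [V gave] [NP [Pron she]] [NP [Pron everyone]]] [Conj or] [VP [VP [V drew] [NP [Pron everyone]]] [Conj and] [VP [VP [V chased] [NP [Pron it]]] [Conj and] [VP [V chased] [NP [Pron she]] [NP [Pron everyone]]]]]]]
[S [NP [Det the] [N argument]] [VP [VP [V gave] [NP [Pron she]] [NP [Pron everyone]]] [Conj or] [VP [VP [VP [V drew] [NP [Pron everyone]]] [Conj and] [VP [V chased] [NP [Pron it]]]] [Conj and] [VP [V chased] [NP [Pron she]] [NP [Pron everyone]]]]]]
The trees differ in how a recursive rule is bracketed over the same span.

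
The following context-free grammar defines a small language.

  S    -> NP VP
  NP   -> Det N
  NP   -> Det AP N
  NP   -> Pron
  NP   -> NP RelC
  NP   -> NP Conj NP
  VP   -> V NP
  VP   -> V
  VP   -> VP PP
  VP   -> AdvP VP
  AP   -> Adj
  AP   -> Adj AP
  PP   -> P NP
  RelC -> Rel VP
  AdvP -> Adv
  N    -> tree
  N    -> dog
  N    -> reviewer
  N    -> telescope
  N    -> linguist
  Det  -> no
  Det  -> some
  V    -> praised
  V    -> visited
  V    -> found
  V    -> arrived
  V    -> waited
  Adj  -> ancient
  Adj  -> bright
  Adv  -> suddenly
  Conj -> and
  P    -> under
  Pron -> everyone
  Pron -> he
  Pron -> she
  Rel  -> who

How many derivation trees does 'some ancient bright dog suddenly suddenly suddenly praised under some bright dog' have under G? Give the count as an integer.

Two of the 4 distinct bracketings:
[S [NP [Det some] [AP [Adj ancient] [AP [Adj bright]]] [N dog]] [VP [VP [AdvP [Adv suddenly]] [VP [AdvP [Adv suddenly]] [VP [AdvP [Adv suddenly]] [VP [V praised]]]]] [PP [P under] [NP [Det some] [AP [Adj bright]] [N dog]]]]]
[S [NP [Det some] [AP [Adj ancient] [AP [Adj bright]]] [N dog]] [VP [AdvP [Adv suddenly]] [VP [VP [AdvP [Adv suddenly]] [VP [AdvP [Adv suddenly]] [VP [V praised]]]] [PP [P under] [NP [Det some] [AP [Adj bright]] [N dog]]]]]]
The trees differ in how a recursive rule is bracketed over the same span.

4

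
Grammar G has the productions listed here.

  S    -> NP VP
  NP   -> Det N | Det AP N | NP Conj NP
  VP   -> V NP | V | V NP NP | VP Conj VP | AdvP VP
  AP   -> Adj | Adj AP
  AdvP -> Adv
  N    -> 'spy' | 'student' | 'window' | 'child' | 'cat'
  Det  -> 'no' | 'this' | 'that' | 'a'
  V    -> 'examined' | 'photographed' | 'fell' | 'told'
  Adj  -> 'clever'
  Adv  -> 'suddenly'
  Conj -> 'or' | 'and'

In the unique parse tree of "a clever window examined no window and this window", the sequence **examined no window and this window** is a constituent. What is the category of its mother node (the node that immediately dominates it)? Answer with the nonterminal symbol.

[S [NP [Det a] [AP [Adj clever]] [N window]] [VP [V examined] [NP [NP [Det no] [N window]] [Conj and] [NP [Det this] [N window]]]]]
The span 'examined no window and this window' is the VP node built by VP → V NP.
Its mother is the S built by S → NP VP.

S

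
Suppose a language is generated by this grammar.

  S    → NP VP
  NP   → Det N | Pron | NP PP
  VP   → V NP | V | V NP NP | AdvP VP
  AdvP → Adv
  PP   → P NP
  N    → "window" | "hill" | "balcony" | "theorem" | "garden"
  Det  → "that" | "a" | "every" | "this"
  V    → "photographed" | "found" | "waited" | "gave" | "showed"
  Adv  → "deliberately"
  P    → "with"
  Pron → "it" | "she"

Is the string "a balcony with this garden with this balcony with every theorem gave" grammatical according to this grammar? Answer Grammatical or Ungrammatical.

Grammatical

S
  NP
    NP
      Det: a
      N: balcony
    PP
      P: with
      NP
        NP
          Det: this
          N: garden
        PP
          P: with
          NP
            NP
              Det: this
              N: balcony
            PP
              P: with
              NP
                Det: every
                N: theorem
  VP
    V: gave
The bracketing above is licensed at every node by one of the given productions, with S at the root.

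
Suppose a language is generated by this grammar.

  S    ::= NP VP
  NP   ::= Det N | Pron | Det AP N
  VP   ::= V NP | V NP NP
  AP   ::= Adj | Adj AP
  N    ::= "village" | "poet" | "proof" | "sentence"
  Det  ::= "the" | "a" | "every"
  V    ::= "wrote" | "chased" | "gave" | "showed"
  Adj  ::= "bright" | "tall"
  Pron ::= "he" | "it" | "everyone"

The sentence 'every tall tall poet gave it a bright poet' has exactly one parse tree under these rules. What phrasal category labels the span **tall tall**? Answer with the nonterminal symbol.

AP

S
  NP
    Det: every
    AP
      Adj: tall
      AP
        Adj: tall
    N: poet
  VP
    V: gave
    NP
      Pron: it
    NP
      Det: a
      AP
        Adj: bright
      N: poet
The span 'tall tall' is the AP node built by AP → Adj AP.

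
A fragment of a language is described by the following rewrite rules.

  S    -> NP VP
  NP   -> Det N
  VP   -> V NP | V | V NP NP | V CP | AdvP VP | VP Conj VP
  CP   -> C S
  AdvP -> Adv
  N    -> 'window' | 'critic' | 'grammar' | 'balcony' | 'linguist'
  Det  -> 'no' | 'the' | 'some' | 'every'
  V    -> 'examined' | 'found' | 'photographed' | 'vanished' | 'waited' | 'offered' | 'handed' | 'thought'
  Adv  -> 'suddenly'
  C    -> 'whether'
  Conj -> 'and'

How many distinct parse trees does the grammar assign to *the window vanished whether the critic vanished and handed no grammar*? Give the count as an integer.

2

The two bracketings:
[S [NP [Det the] [N window]] [VP [V vanished] [CP [C whether] [S [NP [Det the] [N critic]] [VP [VP [V vanished]] [Conj and] [VP [V handed] [NP [Det no] [N grammar]]]]]]]]
[S [NP [Det the] [N window]] [VP [VP [V vanished] [CP [C whether] [S [NP [Det the] [N critic]] [VP [V vanished]]]]] [Conj and] [VP [V handed] [NP [Det no] [N grammar]]]]]
The trees differ in how a recursive rule is bracketed over the same span.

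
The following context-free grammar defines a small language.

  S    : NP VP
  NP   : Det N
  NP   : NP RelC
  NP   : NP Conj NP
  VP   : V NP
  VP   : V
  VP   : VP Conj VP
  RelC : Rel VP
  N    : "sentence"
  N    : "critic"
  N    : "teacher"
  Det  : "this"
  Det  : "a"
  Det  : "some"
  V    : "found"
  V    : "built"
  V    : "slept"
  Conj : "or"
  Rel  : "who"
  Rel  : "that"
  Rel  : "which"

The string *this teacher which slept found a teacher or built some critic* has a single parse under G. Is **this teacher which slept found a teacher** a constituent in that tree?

[S [NP [NP [Det this] [N teacher]] [RelC [Rel which] [VP [V slept]]]] [VP [VP [V found] [NP [Det a] [N teacher]]] [Conj or] [VP [V built] [NP [Det some] [N critic]]]]]
The smallest constituent containing 'this teacher which slept found a teacher' is the S spanning 'this teacher which slept found a teacher or built some critic'; no single node in the tree dominates exactly the given words.

No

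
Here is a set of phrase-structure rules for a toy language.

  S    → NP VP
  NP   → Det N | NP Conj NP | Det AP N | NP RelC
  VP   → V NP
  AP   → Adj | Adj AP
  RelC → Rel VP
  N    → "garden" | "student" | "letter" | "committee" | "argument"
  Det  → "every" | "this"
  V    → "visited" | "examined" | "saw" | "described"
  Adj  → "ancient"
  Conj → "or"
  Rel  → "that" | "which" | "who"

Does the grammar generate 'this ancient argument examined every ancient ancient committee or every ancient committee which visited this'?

Ungrammatical

For S → NP VP, the only prefix that parses as NP is 'this ancient argument', but the remainder 'examined every ancient ancient committee or every ancient committee which visited this' is not a VP under these rules.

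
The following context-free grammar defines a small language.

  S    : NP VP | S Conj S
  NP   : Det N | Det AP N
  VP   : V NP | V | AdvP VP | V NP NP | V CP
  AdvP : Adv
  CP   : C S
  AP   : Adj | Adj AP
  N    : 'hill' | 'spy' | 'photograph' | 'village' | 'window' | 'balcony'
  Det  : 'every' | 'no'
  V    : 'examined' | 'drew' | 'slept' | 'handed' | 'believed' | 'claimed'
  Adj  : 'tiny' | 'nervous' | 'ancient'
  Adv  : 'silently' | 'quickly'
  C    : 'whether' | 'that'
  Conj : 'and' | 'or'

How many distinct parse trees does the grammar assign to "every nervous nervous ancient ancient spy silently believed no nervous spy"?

1

[S [NP [Det every] [AP [Adj nervous] [AP [Adj nervous] [AP [Adj ancient] [AP [Adj ancient]]]]] [N spy]] [VP [AdvP [Adv silently]] [VP [V believed] [NP [Det no] [AP [Adj nervous]] [N spy]]]]]
No rule offers an alternative attachment or grouping for any span, so this is the only derivation.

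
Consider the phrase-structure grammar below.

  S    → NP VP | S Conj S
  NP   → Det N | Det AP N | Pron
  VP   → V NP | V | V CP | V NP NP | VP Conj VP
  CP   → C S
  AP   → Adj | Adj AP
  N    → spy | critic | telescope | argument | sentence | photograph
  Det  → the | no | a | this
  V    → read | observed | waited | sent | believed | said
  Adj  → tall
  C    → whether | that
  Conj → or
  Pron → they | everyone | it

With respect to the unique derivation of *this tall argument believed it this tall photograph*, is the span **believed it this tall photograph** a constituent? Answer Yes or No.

Yes

[S [NP [Det this] [AP [Adj tall]] [N argument]] [VP [V believed] [NP [Pron it]] [NP [Det this] [AP [Adj tall]] [N photograph]]]]
The words 'believed it this tall photograph' are exhaustively dominated by a single VP node (built by VP → V NP NP), so they form a constituent.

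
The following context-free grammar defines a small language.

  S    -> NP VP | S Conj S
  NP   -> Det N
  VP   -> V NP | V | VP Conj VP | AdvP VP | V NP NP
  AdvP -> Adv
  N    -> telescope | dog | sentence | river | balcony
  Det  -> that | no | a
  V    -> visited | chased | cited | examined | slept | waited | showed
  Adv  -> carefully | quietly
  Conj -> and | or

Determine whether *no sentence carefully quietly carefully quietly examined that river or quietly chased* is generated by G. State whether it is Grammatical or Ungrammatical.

Grammatical

S
  NP
    Det: no
    N: sentence
  VP
    VP
      AdvP
        Adv: carefully
      VP
        AdvP
          Adv: quietly
        VP
          AdvP
            Adv: carefully
          VP
            AdvP
              Adv: quietly
            VP
              V: examined
              NP
                Det: that
                N: river
    Conj: or
    VP
      AdvP
        Adv: quietly
      VP
        V: chased
Every word is introduced by a lexical rule and the phrasal rules combine the resulting categories into a single S.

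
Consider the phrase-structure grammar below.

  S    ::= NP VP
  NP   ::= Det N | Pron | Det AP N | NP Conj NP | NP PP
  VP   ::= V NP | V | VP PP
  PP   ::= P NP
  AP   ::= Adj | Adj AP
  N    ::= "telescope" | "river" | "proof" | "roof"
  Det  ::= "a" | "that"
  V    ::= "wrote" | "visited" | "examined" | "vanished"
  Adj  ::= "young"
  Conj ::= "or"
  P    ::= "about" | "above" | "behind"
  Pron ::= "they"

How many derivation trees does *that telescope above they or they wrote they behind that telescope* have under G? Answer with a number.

4

Two of the 4 distinct bracketings:
[S [NP [NP [NP [Det that] [N telescope]] [PP [P above] [NP [Pron they]]]] [Conj or] [NP [Pron they]]] [VP [V wrote] [NP [NP [Pron they]] [PP [P behind] [NP [Det that] [N telescope]]]]]]
[S [NP [NP [NP [Det that] [N telescope]] [PP [P above] [NP [Pron they]]]] [Conj or] [NP [Pron they]]] [VP [VP [V wrote] [NP [Pron they]]] [PP [P behind] [NP [Det that] [N telescope]]]]]
The difference turns on whether VP → VP PP is used at the relevant span, versus an alternative expansion of VP.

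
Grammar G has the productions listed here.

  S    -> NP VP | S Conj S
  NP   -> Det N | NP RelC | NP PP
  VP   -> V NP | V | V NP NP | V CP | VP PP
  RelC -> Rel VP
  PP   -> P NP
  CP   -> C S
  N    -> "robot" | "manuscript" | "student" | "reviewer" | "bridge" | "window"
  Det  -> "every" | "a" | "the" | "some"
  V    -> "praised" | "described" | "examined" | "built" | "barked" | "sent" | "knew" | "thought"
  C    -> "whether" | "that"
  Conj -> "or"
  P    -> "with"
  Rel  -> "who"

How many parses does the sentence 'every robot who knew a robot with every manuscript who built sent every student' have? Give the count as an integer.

Two of the 7 distinct bracketings:
[S [NP [NP [Det every] [N robot]] [RelC [Rel who] [VP [V knew] [NP [NP [NP [Det a] [N robot]] [PP [P with] [NP [Det every] [N manuscript]]]] [RelC [Rel who] [VP [V built]]]]]]] [VP [V sent] [NP [Det every] [N student]]]]
[S [NP [NP [Det every] [N robot]] [RelC [Rel who] [VP [V knew] [NP [NP [Det a] [N robot]] [PP [P with] [NP [NP [Det every] [N manuscript]] [RelC [Rel who] [VP [V built]]]]]]]]] [VP [V sent] [NP [Det every] [N student]]]]
The trees differ in how a recursive rule is bracketed over the same span.

7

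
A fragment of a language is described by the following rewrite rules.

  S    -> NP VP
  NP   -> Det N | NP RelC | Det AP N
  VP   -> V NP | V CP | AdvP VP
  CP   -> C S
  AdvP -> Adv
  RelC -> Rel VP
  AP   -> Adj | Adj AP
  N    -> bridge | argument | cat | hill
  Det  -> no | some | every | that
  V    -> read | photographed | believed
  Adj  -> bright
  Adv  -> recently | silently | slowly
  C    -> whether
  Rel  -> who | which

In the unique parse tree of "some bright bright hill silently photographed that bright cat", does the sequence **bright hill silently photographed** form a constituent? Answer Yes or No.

[S [NP [Det some] [AP [Adj bright] [AP [Adj bright]]] [N hill]] [VP [AdvP [Adv silently]] [VP [V photographed] [NP [Det that] [AP [Adj bright]] [N cat]]]]]
The smallest constituent containing 'bright hill silently photographed' is the S spanning 'some bright bright hill silently photographed that bright cat'; no single node in the tree dominates exactly the given words.

No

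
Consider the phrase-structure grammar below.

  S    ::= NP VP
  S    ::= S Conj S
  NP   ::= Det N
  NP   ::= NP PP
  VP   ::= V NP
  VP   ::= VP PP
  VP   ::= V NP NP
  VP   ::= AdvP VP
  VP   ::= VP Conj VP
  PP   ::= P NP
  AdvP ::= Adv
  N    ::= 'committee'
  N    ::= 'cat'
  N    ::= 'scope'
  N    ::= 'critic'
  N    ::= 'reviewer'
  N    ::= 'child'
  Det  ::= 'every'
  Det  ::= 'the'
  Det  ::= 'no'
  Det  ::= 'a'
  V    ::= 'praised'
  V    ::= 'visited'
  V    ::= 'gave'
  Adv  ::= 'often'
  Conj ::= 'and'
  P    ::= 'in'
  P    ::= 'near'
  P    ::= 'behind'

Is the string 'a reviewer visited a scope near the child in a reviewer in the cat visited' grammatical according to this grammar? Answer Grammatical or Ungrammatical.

Ungrammatical

For S → NP VP, the only prefix that parses as NP is 'a reviewer', but the remainder 'visited a scope near the child in a reviewer in the cat visited' is not a VP under these rules. The alternative S rule S → S Conj S likewise has no satisfying split.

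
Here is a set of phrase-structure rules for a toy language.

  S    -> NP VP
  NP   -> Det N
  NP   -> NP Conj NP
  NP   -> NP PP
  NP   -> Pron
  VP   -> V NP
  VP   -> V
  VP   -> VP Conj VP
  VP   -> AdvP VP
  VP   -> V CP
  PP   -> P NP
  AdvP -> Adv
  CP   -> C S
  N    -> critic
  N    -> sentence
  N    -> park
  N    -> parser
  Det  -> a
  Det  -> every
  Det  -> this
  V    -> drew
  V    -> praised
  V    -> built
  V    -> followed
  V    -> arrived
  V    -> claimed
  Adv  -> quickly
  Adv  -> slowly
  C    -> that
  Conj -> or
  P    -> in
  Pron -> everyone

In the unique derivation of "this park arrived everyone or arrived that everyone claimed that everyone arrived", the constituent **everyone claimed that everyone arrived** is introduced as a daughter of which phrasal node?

[S [NP [Det this] [N park]] [VP [VP [V arrived] [NP [Pron everyone]]] [Conj or] [VP [V arrived] [CP [C that] [S [NP [Pron everyone]] [VP [V claimed] [CP [C that] [S [NP [Pron everyone]] [VP [V arrived]]]]]]]]]]
The span 'everyone claimed that everyone arrived' is the S node built by S → NP VP.
Its mother is the CP built by CP → C S.

CP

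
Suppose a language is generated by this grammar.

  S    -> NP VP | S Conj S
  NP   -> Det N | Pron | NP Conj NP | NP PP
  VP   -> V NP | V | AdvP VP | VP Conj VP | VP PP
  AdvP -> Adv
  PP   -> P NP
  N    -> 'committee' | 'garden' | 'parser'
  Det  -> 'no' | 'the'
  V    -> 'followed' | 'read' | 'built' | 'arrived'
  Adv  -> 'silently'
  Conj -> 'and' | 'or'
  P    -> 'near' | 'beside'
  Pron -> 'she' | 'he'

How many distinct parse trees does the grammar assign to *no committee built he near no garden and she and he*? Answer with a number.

Two of the 7 distinct bracketings:
[S [NP [Det no] [N committee]] [VP [V built] [NP [NP [NP [Pron he]] [PP [P near] [NP [Det no] [N garden]]]] [Conj and] [NP [NP [Pron she]] [Conj and] [NP [Pron he]]]]]]
[S [NP [Det no] [N committee]] [VP [V built] [NP [NP [NP [NP [Pron he]] [PP [P near] [NP [Det no] [N garden]]]] [Conj and] [NP [Pron she]]] [Conj and] [NP [Pron he]]]]]
The trees differ in how a recursive rule is bracketed over the same span.

7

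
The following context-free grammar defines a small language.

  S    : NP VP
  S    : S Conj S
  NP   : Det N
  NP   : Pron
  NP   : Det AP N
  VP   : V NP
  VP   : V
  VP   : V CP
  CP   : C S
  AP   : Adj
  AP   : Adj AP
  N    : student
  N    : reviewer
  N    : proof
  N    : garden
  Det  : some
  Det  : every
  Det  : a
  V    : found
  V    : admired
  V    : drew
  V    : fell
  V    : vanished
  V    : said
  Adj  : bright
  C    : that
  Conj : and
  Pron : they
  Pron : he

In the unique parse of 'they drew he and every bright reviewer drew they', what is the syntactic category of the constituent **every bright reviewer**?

[S [S [NP [Pron they]] [VP [V drew] [NP [Pron he]]]] [Conj and] [S [NP [Det every] [AP [Adj bright]] [N reviewer]] [VP [V drew] [NP [Pron they]]]]]
The span 'every bright reviewer' is the NP node built by NP → Det AP N.

NP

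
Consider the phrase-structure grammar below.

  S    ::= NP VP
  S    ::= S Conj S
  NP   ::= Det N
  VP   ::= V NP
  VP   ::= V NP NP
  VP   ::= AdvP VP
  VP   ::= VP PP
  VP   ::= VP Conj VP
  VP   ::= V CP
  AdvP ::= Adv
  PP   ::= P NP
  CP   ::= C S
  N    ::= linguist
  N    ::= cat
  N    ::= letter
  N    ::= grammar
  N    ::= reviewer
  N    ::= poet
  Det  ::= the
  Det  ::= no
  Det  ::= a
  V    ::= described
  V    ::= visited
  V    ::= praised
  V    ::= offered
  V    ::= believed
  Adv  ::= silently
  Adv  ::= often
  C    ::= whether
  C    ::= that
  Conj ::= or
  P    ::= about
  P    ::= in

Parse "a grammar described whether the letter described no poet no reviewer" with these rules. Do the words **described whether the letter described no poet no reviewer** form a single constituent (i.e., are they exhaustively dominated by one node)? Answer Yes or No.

[S [NP [Det a] [N grammar]] [VP [V described] [CP [C whether] [S [NP [Det the] [N letter]] [VP [V described] [NP [Det no] [N poet]] [NP [Det no] [N reviewer]]]]]]]
The words 'described whether the letter described no poet no reviewer' are exhaustively dominated by a single VP node (built by VP → V CP), so they form a constituent.

Yes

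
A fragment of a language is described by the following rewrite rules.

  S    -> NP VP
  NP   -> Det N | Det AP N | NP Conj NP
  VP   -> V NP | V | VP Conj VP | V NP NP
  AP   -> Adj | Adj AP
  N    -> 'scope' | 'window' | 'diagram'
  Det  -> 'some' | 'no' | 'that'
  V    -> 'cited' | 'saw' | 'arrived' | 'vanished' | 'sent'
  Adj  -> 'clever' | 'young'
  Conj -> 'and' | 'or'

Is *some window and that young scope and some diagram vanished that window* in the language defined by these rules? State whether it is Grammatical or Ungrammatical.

[S [NP [NP [Det some] [N window]] [Conj and] [NP [NP [Det that] [AP [Adj young]] [N scope]] [Conj and] [NP [Det some] [N diagram]]]] [VP [V vanished] [NP [Det that] [N window]]]]
Every word is introduced by a lexical rule and the phrasal rules combine the resulting categories into a single S.

Grammatical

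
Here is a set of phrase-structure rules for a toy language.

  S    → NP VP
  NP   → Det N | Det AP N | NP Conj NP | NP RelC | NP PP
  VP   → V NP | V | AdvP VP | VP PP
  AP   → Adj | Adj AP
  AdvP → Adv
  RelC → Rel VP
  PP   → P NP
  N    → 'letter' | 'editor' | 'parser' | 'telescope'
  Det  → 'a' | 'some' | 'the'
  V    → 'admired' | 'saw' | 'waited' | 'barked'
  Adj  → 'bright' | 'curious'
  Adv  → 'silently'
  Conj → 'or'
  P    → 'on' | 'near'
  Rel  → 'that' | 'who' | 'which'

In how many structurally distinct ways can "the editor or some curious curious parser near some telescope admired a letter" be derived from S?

2

The two bracketings:
[S [NP [NP [Det the] [N editor]] [Conj or] [NP [NP [Det some] [AP [Adj curious] [AP [Adj curious]]] [N parser]] [PP [P near] [NP [Det some] [N telescope]]]]] [VP [V admired] [NP [Det a] [N letter]]]]
[S [NP [NP [NP [Det the] [N editor]] [Conj or] [NP [Det some] [AP [Adj curious] [AP [Adj curious]]] [N parser]]] [PP [P near] [NP [Det some] [N telescope]]]] [VP [V admired] [NP [Det a] [N letter]]]]
The trees differ in how a recursive rule is bracketed over the same span.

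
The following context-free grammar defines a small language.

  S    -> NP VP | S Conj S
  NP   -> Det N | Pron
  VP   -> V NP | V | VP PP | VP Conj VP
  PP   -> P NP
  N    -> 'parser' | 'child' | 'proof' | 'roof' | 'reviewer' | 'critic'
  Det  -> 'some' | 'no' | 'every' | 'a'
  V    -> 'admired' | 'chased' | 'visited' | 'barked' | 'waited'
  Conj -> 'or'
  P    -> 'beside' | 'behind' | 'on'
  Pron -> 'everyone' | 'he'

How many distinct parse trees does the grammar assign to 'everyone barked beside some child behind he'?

1

[S [NP [Pron everyone]] [VP [VP [VP [V barked]] [PP [P beside] [NP [Det some] [N child]]]] [PP [P behind] [NP [Pron he]]]]]
No rule offers an alternative attachment or grouping for any span, so this is the only derivation.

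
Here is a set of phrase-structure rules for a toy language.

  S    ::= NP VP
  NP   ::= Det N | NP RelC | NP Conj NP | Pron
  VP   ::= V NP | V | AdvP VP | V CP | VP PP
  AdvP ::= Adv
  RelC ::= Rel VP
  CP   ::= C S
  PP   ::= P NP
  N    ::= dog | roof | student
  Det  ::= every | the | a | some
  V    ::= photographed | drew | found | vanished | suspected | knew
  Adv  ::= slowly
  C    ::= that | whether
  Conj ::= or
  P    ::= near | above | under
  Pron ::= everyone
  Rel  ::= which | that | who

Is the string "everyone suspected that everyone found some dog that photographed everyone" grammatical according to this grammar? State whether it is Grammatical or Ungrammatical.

Grammatical

S
  NP
    Pron: everyone
  VP
    V: suspected
    CP
      C: that
      S
        NP
          Pron: everyone
        VP
          V: found
          NP
            NP
              Det: some
              N: dog
            RelC
              Rel: that
              VP
                V: photographed
                NP
                  Pron: everyone
The bracketing above is licensed at every node by one of the given productions, with S at the root.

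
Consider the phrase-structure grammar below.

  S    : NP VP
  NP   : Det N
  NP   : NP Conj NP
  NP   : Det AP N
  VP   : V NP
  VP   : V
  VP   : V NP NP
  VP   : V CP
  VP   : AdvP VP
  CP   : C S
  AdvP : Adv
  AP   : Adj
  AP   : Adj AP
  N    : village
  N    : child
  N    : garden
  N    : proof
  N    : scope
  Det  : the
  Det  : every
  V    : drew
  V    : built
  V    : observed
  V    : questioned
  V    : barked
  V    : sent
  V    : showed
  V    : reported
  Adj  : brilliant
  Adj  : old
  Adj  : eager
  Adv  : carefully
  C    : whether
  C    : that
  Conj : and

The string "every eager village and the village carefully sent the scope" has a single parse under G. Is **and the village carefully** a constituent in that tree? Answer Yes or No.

No

[S [NP [NP [Det every] [AP [Adj eager]] [N village]] [Conj and] [NP [Det the] [N village]]] [VP [AdvP [Adv carefully]] [VP [V sent] [NP [Det the] [N scope]]]]]
The smallest constituent containing 'and the village carefully' is the S spanning 'every eager village and the village carefully sent the scope'; no single node in the tree dominates exactly the given words.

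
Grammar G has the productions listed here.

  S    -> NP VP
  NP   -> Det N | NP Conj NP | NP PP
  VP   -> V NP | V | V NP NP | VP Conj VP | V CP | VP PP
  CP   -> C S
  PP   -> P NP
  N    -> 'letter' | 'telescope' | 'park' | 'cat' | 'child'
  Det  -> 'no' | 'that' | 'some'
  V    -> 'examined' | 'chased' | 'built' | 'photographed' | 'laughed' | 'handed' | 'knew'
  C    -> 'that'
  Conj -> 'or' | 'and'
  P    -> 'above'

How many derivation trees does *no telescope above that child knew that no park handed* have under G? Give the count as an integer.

[S [NP [NP [Det no] [N telescope]] [PP [P above] [NP [Det that] [N child]]]] [VP [V knew] [CP [C that] [S [NP [Det no] [N park]] [VP [V handed]]]]]]
No rule offers an alternative attachment or grouping for any span, so this is the only derivation.

1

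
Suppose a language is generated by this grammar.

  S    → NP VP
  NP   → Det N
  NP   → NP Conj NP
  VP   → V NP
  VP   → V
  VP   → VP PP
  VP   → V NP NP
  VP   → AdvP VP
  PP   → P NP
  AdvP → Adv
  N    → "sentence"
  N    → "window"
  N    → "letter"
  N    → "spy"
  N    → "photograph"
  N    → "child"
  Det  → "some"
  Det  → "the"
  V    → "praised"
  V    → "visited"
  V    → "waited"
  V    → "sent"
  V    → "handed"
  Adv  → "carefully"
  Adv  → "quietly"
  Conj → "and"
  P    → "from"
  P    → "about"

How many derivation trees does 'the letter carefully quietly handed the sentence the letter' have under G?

1

[S [NP [Det the] [N letter]] [VP [AdvP [Adv carefully]] [VP [AdvP [Adv quietly]] [VP [V handed] [NP [Det the] [N sentence]] [NP [Det the] [N letter]]]]]]
No rule offers an alternative attachment or grouping for any span, so this is the only derivation.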